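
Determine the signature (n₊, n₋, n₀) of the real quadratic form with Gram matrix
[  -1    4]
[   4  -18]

Answer: (0, 2, 0)

Derivation:
step 0: pivot -1 → sign −
step 1: pivot -2 → sign −
signature = (0, 2, 0)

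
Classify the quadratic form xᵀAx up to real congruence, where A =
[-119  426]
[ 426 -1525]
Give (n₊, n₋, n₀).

step 0: pivot -119 → sign −
step 1: pivot 1/119 → sign +
signature = (1, 1, 0)

Answer: (1, 1, 0)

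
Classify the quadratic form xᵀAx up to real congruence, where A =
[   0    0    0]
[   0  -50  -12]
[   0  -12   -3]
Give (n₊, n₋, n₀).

Answer: (0, 2, 1)

Derivation:
step 0: pivot -50 → sign −
step 1: pivot -3/25 → sign −
step 2: row/col 2 already zero → sign 0
signature = (0, 2, 1)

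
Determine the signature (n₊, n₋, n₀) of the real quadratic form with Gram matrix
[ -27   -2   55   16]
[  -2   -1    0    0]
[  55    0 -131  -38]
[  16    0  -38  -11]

Answer: (1, 2, 1)

Derivation:
step 0: pivot -27 → sign −
step 1: pivot -23/27 → sign −
step 2: pivot 12/23 → sign +
step 3: row/col 3 already zero → sign 0
signature = (1, 2, 1)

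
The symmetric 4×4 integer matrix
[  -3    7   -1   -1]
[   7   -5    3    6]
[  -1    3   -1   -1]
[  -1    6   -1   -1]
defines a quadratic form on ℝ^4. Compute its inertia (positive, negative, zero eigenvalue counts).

Answer: (1, 3, 0)

Derivation:
step 0: pivot -3 → sign −
step 1: pivot 34/3 → sign +
step 2: pivot -12/17 → sign −
step 3: pivot -3/4 → sign −
signature = (1, 3, 0)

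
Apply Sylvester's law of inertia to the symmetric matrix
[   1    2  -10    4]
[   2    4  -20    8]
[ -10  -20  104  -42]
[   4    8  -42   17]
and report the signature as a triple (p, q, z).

Answer: (2, 0, 2)

Derivation:
step 0: pivot 1 → sign +
step 1: pivot 4 → sign +
step 2: row/col 2 already zero → sign 0
step 3: row/col 3 already zero → sign 0
signature = (2, 0, 2)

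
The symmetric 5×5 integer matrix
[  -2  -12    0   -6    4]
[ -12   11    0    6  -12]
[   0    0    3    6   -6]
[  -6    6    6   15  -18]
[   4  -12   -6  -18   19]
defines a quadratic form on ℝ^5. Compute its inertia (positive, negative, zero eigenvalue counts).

Answer: (2, 3, 0)

Derivation:
step 0: pivot -2 → sign −
step 1: pivot 83 → sign +
step 2: pivot 3 → sign +
step 3: pivot -21/83 → sign −
step 4: pivot -3/7 → sign −
signature = (2, 3, 0)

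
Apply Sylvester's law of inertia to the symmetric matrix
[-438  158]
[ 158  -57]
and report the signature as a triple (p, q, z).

step 0: pivot -438 → sign −
step 1: pivot -1/219 → sign −
signature = (0, 2, 0)

Answer: (0, 2, 0)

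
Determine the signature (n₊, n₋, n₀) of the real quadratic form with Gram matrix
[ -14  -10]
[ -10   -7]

Answer: (1, 1, 0)

Derivation:
step 0: pivot -14 → sign −
step 1: pivot 1/7 → sign +
signature = (1, 1, 0)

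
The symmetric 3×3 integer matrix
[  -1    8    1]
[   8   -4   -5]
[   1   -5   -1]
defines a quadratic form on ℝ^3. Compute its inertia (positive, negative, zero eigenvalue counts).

step 0: pivot -1 → sign −
step 1: pivot 60 → sign +
step 2: pivot -3/20 → sign −
signature = (1, 2, 0)

Answer: (1, 2, 0)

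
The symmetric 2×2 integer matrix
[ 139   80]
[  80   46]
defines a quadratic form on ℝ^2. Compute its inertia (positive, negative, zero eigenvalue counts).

Answer: (1, 1, 0)

Derivation:
step 0: pivot 139 → sign +
step 1: pivot -6/139 → sign −
signature = (1, 1, 0)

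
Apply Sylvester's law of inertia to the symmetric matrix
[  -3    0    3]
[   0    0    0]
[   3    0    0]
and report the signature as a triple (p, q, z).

step 0: pivot -3 → sign −
step 1: pivot 3 → sign +
step 2: row/col 2 already zero → sign 0
signature = (1, 1, 1)

Answer: (1, 1, 1)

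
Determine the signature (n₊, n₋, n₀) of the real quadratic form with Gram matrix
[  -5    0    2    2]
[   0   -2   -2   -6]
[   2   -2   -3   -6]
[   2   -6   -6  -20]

step 0: pivot -5 → sign −
step 1: pivot -2 → sign −
step 2: pivot -1/5 → sign −
step 3: pivot 2 → sign +
signature = (1, 3, 0)

Answer: (1, 3, 0)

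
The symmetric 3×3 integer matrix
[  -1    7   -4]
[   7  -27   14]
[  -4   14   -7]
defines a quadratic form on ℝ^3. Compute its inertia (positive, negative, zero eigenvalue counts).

step 0: pivot -1 → sign −
step 1: pivot 22 → sign +
step 2: pivot 1/11 → sign +
signature = (2, 1, 0)

Answer: (2, 1, 0)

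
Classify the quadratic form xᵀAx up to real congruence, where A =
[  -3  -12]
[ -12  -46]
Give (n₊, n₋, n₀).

step 0: pivot -3 → sign −
step 1: pivot 2 → sign +
signature = (1, 1, 0)

Answer: (1, 1, 0)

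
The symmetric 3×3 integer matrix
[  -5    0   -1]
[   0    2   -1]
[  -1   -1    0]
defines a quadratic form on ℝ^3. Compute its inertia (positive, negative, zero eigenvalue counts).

Answer: (1, 2, 0)

Derivation:
step 0: pivot -5 → sign −
step 1: pivot 2 → sign +
step 2: pivot -3/10 → sign −
signature = (1, 2, 0)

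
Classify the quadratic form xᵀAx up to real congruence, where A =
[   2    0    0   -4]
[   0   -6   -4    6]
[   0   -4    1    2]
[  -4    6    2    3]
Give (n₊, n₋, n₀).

Answer: (2, 2, 0)

Derivation:
step 0: pivot 2 → sign +
step 1: pivot -6 → sign −
step 2: pivot 11/3 → sign +
step 3: pivot -1/11 → sign −
signature = (2, 2, 0)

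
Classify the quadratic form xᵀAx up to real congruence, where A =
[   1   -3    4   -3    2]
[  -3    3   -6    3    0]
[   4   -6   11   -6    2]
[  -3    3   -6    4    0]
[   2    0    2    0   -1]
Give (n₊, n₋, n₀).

step 0: pivot 1 → sign +
step 1: pivot -6 → sign −
step 2: pivot 1 → sign +
step 3: pivot 1 → sign +
step 4: pivot 1 → sign +
signature = (4, 1, 0)

Answer: (4, 1, 0)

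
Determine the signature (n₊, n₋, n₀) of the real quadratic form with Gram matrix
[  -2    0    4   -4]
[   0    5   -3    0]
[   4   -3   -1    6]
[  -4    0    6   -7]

Answer: (3, 1, 0)

Derivation:
step 0: pivot -2 → sign −
step 1: pivot 5 → sign +
step 2: pivot 26/5 → sign +
step 3: pivot 3/13 → sign +
signature = (3, 1, 0)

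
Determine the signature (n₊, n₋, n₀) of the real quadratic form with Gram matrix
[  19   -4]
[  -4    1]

step 0: pivot 19 → sign +
step 1: pivot 3/19 → sign +
signature = (2, 0, 0)

Answer: (2, 0, 0)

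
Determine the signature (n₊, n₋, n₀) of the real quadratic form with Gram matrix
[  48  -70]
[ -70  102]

Answer: (1, 1, 0)

Derivation:
step 0: pivot 48 → sign +
step 1: pivot -1/12 → sign −
signature = (1, 1, 0)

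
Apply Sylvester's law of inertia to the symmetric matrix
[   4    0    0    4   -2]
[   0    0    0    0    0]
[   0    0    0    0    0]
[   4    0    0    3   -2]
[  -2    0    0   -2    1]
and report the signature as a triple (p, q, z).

step 0: pivot 4 → sign +
step 1: pivot -1 → sign −
step 2: row/col 2 already zero → sign 0
step 3: row/col 3 already zero → sign 0
step 4: row/col 4 already zero → sign 0
signature = (1, 1, 3)

Answer: (1, 1, 3)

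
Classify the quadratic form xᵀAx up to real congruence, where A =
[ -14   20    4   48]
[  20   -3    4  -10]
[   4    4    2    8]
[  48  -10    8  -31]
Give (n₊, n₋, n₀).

Answer: (1, 3, 0)

Derivation:
step 0: pivot -14 → sign −
step 1: pivot 179/7 → sign +
step 2: pivot -98/179 → sign −
step 3: pivot -3/49 → sign −
signature = (1, 3, 0)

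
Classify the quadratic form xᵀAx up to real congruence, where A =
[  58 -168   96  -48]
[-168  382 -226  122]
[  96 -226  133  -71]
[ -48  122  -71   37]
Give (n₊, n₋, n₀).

Answer: (2, 1, 1)

Derivation:
step 0: pivot 58 → sign +
step 1: pivot -3034/29 → sign −
step 2: pivot 27/1517 → sign +
step 3: row/col 3 already zero → sign 0
signature = (2, 1, 1)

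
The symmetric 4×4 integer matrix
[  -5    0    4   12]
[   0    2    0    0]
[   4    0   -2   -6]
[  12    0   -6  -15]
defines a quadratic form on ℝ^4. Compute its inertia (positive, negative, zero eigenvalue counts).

Answer: (3, 1, 0)

Derivation:
step 0: pivot -5 → sign −
step 1: pivot 2 → sign +
step 2: pivot 6/5 → sign +
step 3: pivot 3 → sign +
signature = (3, 1, 0)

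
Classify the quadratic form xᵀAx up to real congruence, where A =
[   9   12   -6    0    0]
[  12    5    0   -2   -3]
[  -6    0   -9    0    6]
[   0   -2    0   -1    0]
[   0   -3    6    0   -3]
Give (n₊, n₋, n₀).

Answer: (1, 3, 1)

Derivation:
step 0: pivot 9 → sign +
step 1: pivot -11 → sign −
step 2: pivot -79/11 → sign −
step 3: pivot -27/79 → sign −
step 4: row/col 4 already zero → sign 0
signature = (1, 3, 1)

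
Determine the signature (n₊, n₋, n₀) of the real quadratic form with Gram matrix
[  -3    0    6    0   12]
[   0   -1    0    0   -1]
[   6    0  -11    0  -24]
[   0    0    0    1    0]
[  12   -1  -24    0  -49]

step 0: pivot -3 → sign −
step 1: pivot -1 → sign −
step 2: pivot 1 → sign +
step 3: pivot 1 → sign +
step 4: row/col 4 already zero → sign 0
signature = (2, 2, 1)

Answer: (2, 2, 1)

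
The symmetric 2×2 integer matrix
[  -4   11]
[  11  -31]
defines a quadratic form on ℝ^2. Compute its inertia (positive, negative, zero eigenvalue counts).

step 0: pivot -4 → sign −
step 1: pivot -3/4 → sign −
signature = (0, 2, 0)

Answer: (0, 2, 0)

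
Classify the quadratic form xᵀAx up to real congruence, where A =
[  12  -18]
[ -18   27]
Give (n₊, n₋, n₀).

step 0: pivot 12 → sign +
step 1: row/col 1 already zero → sign 0
signature = (1, 0, 1)

Answer: (1, 0, 1)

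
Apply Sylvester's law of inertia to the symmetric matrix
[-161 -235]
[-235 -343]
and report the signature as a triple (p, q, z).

step 0: pivot -161 → sign −
step 1: pivot 2/161 → sign +
signature = (1, 1, 0)

Answer: (1, 1, 0)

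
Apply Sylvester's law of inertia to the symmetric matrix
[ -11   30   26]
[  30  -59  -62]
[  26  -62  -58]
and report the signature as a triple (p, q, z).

Answer: (1, 2, 0)

Derivation:
step 0: pivot -11 → sign −
step 1: pivot 251/11 → sign +
step 2: pivot -6/251 → sign −
signature = (1, 2, 0)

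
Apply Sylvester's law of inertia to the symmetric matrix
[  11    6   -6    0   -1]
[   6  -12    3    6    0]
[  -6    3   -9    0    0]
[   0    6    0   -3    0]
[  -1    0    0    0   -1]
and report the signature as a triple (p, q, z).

step 0: pivot 11 → sign +
step 1: pivot -168/11 → sign −
step 2: pivot -543/56 → sign −
step 3: pivot -3/181 → sign −
step 4: row/col 4 already zero → sign 0
signature = (1, 3, 1)

Answer: (1, 3, 1)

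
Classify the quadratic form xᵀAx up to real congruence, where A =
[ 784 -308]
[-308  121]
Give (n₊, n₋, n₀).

step 0: pivot 784 → sign +
step 1: row/col 1 already zero → sign 0
signature = (1, 0, 1)

Answer: (1, 0, 1)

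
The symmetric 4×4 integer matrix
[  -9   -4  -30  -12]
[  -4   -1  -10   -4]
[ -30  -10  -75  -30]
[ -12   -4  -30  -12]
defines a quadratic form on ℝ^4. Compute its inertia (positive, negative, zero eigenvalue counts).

Answer: (2, 1, 1)

Derivation:
step 0: pivot -9 → sign −
step 1: pivot 7/9 → sign +
step 2: pivot 75/7 → sign +
step 3: row/col 3 already zero → sign 0
signature = (2, 1, 1)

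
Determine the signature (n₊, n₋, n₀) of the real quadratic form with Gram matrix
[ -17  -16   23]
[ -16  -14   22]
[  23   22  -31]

step 0: pivot -17 → sign −
step 1: pivot 18/17 → sign +
step 2: row/col 2 already zero → sign 0
signature = (1, 1, 1)

Answer: (1, 1, 1)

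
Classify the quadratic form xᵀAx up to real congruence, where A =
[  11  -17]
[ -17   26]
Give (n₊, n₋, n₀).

step 0: pivot 11 → sign +
step 1: pivot -3/11 → sign −
signature = (1, 1, 0)

Answer: (1, 1, 0)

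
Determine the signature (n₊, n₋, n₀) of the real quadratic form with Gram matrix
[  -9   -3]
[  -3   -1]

Answer: (0, 1, 1)

Derivation:
step 0: pivot -9 → sign −
step 1: row/col 1 already zero → sign 0
signature = (0, 1, 1)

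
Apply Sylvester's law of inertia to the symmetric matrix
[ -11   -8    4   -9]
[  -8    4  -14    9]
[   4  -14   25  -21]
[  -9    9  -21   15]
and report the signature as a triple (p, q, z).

Answer: (2, 2, 0)

Derivation:
step 0: pivot -11 → sign −
step 1: pivot 108/11 → sign +
step 2: pivot -8/3 → sign −
step 3: pivot 3/32 → sign +
signature = (2, 2, 0)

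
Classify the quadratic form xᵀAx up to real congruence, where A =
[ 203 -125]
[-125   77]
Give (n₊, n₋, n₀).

Answer: (2, 0, 0)

Derivation:
step 0: pivot 203 → sign +
step 1: pivot 6/203 → sign +
signature = (2, 0, 0)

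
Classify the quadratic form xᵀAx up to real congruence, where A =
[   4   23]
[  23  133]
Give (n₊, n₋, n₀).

Answer: (2, 0, 0)

Derivation:
step 0: pivot 4 → sign +
step 1: pivot 3/4 → sign +
signature = (2, 0, 0)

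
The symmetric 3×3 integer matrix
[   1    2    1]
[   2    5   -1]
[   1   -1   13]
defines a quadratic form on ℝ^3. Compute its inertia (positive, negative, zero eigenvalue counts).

step 0: pivot 1 → sign +
step 1: pivot 1 → sign +
step 2: pivot 3 → sign +
signature = (3, 0, 0)

Answer: (3, 0, 0)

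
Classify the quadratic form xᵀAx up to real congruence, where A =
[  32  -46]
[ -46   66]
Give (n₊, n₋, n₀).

Answer: (1, 1, 0)

Derivation:
step 0: pivot 32 → sign +
step 1: pivot -1/8 → sign −
signature = (1, 1, 0)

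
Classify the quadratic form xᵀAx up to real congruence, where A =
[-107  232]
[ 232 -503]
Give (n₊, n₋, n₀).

Answer: (1, 1, 0)

Derivation:
step 0: pivot -107 → sign −
step 1: pivot 3/107 → sign +
signature = (1, 1, 0)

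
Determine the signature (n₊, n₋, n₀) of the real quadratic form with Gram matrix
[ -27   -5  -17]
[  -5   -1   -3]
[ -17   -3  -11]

Answer: (0, 2, 1)

Derivation:
step 0: pivot -27 → sign −
step 1: pivot -2/27 → sign −
step 2: row/col 2 already zero → sign 0
signature = (0, 2, 1)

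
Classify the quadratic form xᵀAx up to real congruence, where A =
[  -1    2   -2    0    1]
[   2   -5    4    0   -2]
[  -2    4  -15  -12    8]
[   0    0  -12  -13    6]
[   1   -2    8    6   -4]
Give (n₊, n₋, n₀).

Answer: (1, 4, 0)

Derivation:
step 0: pivot -1 → sign −
step 1: pivot -1 → sign −
step 2: pivot -11 → sign −
step 3: pivot 1/11 → sign +
step 4: pivot -3 → sign −
signature = (1, 4, 0)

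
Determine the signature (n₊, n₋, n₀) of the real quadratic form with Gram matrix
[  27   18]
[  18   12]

Answer: (1, 0, 1)

Derivation:
step 0: pivot 27 → sign +
step 1: row/col 1 already zero → sign 0
signature = (1, 0, 1)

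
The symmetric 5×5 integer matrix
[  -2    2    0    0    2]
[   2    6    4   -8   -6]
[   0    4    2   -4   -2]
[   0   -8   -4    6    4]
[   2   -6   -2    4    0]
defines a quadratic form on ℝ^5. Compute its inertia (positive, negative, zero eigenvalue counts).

step 0: pivot -2 → sign −
step 1: pivot 8 → sign +
step 2: pivot -2 → sign −
step 3: row/col 3 already zero → sign 0
step 4: row/col 4 already zero → sign 0
signature = (1, 2, 2)

Answer: (1, 2, 2)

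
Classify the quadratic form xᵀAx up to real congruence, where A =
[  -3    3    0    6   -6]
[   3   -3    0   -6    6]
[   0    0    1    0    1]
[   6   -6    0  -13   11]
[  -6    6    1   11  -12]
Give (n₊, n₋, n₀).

step 0: pivot -3 → sign −
step 1: pivot 1 → sign +
step 2: pivot -1 → sign −
step 3: row/col 3 already zero → sign 0
step 4: row/col 4 already zero → sign 0
signature = (1, 2, 2)

Answer: (1, 2, 2)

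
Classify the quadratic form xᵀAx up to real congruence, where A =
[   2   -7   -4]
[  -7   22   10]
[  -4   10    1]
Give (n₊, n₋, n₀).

step 0: pivot 2 → sign +
step 1: pivot -5/2 → sign −
step 2: pivot -3/5 → sign −
signature = (1, 2, 0)

Answer: (1, 2, 0)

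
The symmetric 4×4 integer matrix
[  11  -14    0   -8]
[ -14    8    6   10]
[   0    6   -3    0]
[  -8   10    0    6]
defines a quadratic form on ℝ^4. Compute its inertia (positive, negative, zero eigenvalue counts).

Answer: (3, 1, 0)

Derivation:
step 0: pivot 11 → sign +
step 1: pivot -108/11 → sign −
step 2: pivot 2/3 → sign +
step 3: pivot 1/6 → sign +
signature = (3, 1, 0)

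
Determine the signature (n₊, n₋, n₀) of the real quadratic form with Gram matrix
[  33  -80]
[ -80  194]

step 0: pivot 33 → sign +
step 1: pivot 2/33 → sign +
signature = (2, 0, 0)

Answer: (2, 0, 0)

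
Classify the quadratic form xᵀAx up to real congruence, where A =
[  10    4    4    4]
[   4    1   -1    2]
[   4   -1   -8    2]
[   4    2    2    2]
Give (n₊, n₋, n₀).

step 0: pivot 10 → sign +
step 1: pivot -3/5 → sign −
step 2: pivot 5/3 → sign +
step 3: pivot -2/5 → sign −
signature = (2, 2, 0)

Answer: (2, 2, 0)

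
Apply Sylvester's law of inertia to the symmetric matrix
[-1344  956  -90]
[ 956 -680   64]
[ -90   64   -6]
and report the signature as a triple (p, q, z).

Answer: (1, 1, 1)

Derivation:
step 0: pivot -1344 → sign −
step 1: pivot 1/84 → sign +
step 2: row/col 2 already zero → sign 0
signature = (1, 1, 1)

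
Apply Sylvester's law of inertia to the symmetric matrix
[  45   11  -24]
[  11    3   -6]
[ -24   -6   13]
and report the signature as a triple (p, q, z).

step 0: pivot 45 → sign +
step 1: pivot 14/45 → sign +
step 2: pivot 1/7 → sign +
signature = (3, 0, 0)

Answer: (3, 0, 0)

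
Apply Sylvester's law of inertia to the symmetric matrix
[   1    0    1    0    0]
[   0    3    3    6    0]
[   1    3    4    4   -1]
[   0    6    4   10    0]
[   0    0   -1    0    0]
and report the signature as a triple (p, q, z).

Answer: (3, 2, 0)

Derivation:
step 0: pivot 1 → sign +
step 1: pivot 3 → sign +
step 2: pivot -2 → sign −
step 3: pivot 2 → sign +
step 4: pivot -1/2 → sign −
signature = (3, 2, 0)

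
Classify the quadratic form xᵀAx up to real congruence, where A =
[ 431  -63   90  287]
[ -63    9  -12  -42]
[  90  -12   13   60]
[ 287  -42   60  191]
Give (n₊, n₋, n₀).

Answer: (2, 2, 0)

Derivation:
step 0: pivot 431 → sign +
step 1: pivot -90/431 → sign −
step 2: pivot 3/5 → sign +
step 3: pivot -1/6 → sign −
signature = (2, 2, 0)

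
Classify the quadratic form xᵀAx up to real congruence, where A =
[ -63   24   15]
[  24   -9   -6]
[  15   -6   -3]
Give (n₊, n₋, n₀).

Answer: (1, 1, 1)

Derivation:
step 0: pivot -63 → sign −
step 1: pivot 1/7 → sign +
step 2: row/col 2 already zero → sign 0
signature = (1, 1, 1)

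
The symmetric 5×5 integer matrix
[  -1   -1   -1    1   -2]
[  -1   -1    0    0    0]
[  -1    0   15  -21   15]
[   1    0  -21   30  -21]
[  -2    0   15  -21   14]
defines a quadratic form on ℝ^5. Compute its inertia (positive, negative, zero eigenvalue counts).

step 0: pivot -1 → sign −
step 1: pivot 16 → sign +
step 2: pivot -1/16 → sign −
step 3: pivot 3 → sign +
step 4: pivot 2 → sign +
signature = (3, 2, 0)

Answer: (3, 2, 0)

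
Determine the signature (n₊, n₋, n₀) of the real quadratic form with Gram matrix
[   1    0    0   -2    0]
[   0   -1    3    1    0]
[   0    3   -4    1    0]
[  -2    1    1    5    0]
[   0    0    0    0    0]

step 0: pivot 1 → sign +
step 1: pivot -1 → sign −
step 2: pivot 5 → sign +
step 3: pivot -6/5 → sign −
step 4: row/col 4 already zero → sign 0
signature = (2, 2, 1)

Answer: (2, 2, 1)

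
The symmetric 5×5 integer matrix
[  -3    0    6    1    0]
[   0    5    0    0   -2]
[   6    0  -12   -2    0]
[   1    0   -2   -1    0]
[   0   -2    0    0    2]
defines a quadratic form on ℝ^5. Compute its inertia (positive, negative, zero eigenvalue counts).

Answer: (2, 2, 1)

Derivation:
step 0: pivot -3 → sign −
step 1: pivot 5 → sign +
step 2: pivot -2/3 → sign −
step 3: pivot 6/5 → sign +
step 4: row/col 4 already zero → sign 0
signature = (2, 2, 1)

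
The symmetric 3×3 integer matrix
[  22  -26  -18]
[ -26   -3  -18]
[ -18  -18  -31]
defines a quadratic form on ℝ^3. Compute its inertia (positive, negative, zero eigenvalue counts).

Answer: (2, 1, 0)

Derivation:
step 0: pivot 22 → sign +
step 1: pivot -371/11 → sign −
step 2: pivot 1/371 → sign +
signature = (2, 1, 0)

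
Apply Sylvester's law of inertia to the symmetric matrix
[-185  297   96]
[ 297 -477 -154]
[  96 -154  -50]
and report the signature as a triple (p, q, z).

step 0: pivot -185 → sign −
step 1: pivot -36/185 → sign −
step 2: pivot -1/9 → sign −
signature = (0, 3, 0)

Answer: (0, 3, 0)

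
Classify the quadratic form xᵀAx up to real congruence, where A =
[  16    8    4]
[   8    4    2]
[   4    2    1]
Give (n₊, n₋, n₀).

Answer: (1, 0, 2)

Derivation:
step 0: pivot 16 → sign +
step 1: row/col 1 already zero → sign 0
step 2: row/col 2 already zero → sign 0
signature = (1, 0, 2)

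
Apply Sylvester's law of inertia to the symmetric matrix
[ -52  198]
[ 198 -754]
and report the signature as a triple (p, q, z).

Answer: (0, 2, 0)

Derivation:
step 0: pivot -52 → sign −
step 1: pivot -1/13 → sign −
signature = (0, 2, 0)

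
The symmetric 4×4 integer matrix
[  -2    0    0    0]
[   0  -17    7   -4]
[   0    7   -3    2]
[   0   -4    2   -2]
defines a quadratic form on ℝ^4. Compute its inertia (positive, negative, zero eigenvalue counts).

Answer: (0, 3, 1)

Derivation:
step 0: pivot -2 → sign −
step 1: pivot -17 → sign −
step 2: pivot -2/17 → sign −
step 3: row/col 3 already zero → sign 0
signature = (0, 3, 1)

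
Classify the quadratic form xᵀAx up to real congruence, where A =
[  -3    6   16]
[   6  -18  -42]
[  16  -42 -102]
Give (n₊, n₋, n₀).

Answer: (0, 2, 1)

Derivation:
step 0: pivot -3 → sign −
step 1: pivot -6 → sign −
step 2: row/col 2 already zero → sign 0
signature = (0, 2, 1)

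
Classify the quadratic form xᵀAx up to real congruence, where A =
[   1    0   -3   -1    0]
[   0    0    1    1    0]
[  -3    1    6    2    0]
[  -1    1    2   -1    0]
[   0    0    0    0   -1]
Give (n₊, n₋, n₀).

Answer: (2, 3, 0)

Derivation:
step 0: pivot 1 → sign +
step 1: pivot -3 → sign −
step 2: pivot 1/3 → sign +
step 3: pivot -3 → sign −
step 4: pivot -1 → sign −
signature = (2, 3, 0)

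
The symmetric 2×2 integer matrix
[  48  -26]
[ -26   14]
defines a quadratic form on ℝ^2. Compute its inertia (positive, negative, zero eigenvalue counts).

Answer: (1, 1, 0)

Derivation:
step 0: pivot 48 → sign +
step 1: pivot -1/12 → sign −
signature = (1, 1, 0)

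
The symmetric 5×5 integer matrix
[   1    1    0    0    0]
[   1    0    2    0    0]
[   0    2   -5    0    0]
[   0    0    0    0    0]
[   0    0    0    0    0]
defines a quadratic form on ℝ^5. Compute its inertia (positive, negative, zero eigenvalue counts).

step 0: pivot 1 → sign +
step 1: pivot -1 → sign −
step 2: pivot -1 → sign −
step 3: row/col 3 already zero → sign 0
step 4: row/col 4 already zero → sign 0
signature = (1, 2, 2)

Answer: (1, 2, 2)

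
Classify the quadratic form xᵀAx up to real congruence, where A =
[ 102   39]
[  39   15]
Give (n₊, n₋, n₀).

Answer: (2, 0, 0)

Derivation:
step 0: pivot 102 → sign +
step 1: pivot 3/34 → sign +
signature = (2, 0, 0)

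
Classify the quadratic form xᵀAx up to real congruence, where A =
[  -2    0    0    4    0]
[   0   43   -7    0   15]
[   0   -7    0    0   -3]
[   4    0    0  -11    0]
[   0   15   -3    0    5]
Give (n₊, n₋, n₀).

Answer: (2, 3, 0)

Derivation:
step 0: pivot -2 → sign −
step 1: pivot 43 → sign +
step 2: pivot -49/43 → sign −
step 3: pivot -3 → sign −
step 4: pivot 2/49 → sign +
signature = (2, 3, 0)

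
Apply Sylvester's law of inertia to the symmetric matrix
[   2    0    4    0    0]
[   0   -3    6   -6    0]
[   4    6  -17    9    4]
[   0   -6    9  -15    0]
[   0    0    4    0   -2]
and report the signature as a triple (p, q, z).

Answer: (1, 4, 0)

Derivation:
step 0: pivot 2 → sign +
step 1: pivot -3 → sign −
step 2: pivot -13 → sign −
step 3: pivot -30/13 → sign −
step 4: pivot -2/5 → sign −
signature = (1, 4, 0)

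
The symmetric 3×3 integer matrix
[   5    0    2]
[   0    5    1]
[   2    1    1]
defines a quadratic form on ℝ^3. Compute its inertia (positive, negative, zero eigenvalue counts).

Answer: (2, 0, 1)

Derivation:
step 0: pivot 5 → sign +
step 1: pivot 5 → sign +
step 2: row/col 2 already zero → sign 0
signature = (2, 0, 1)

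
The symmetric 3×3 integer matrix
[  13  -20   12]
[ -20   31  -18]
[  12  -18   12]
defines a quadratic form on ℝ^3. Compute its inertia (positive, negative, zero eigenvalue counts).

Answer: (2, 0, 1)

Derivation:
step 0: pivot 13 → sign +
step 1: pivot 3/13 → sign +
step 2: row/col 2 already zero → sign 0
signature = (2, 0, 1)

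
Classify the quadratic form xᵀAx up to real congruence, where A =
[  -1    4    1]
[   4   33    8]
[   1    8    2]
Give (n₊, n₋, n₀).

Answer: (2, 1, 0)

Derivation:
step 0: pivot -1 → sign −
step 1: pivot 49 → sign +
step 2: pivot 3/49 → sign +
signature = (2, 1, 0)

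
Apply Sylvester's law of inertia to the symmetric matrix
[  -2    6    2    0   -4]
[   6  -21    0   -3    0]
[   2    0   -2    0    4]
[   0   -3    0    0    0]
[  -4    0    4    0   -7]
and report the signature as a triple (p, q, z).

step 0: pivot -2 → sign −
step 1: pivot -3 → sign −
step 2: pivot 12 → sign +
step 3: pivot 1 → sign +
step 4: row/col 4 already zero → sign 0
signature = (2, 2, 1)

Answer: (2, 2, 1)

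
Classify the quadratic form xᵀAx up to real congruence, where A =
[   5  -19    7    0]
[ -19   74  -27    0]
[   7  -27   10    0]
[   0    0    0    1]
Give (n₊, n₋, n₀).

Answer: (4, 0, 0)

Derivation:
step 0: pivot 5 → sign +
step 1: pivot 9/5 → sign +
step 2: pivot 1/9 → sign +
step 3: pivot 1 → sign +
signature = (4, 0, 0)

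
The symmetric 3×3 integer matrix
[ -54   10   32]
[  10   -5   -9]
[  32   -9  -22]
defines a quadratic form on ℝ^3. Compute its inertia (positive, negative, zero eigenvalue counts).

step 0: pivot -54 → sign −
step 1: pivot -85/27 → sign −
step 2: pivot -3/85 → sign −
signature = (0, 3, 0)

Answer: (0, 3, 0)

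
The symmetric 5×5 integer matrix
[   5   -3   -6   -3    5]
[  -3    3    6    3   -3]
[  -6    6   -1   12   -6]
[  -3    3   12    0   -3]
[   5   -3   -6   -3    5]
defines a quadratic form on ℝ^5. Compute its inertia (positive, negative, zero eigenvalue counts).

Answer: (2, 2, 1)

Derivation:
step 0: pivot 5 → sign +
step 1: pivot 6/5 → sign +
step 2: pivot -13 → sign −
step 3: pivot -3/13 → sign −
step 4: row/col 4 already zero → sign 0
signature = (2, 2, 1)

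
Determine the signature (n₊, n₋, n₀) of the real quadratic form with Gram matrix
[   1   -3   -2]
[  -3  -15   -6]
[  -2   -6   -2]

Answer: (1, 1, 1)

Derivation:
step 0: pivot 1 → sign +
step 1: pivot -24 → sign −
step 2: row/col 2 already zero → sign 0
signature = (1, 1, 1)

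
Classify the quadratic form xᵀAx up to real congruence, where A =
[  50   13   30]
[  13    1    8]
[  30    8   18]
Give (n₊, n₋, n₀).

Answer: (2, 1, 0)

Derivation:
step 0: pivot 50 → sign +
step 1: pivot -119/50 → sign −
step 2: pivot 2/119 → sign +
signature = (2, 1, 0)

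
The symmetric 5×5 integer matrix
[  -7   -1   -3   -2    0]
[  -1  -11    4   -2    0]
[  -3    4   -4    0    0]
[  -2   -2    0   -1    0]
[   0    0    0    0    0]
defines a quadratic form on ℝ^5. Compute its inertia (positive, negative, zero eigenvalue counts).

step 0: pivot -7 → sign −
step 1: pivot -76/7 → sign −
step 2: pivot -69/76 → sign −
step 3: pivot -3/23 → sign −
step 4: row/col 4 already zero → sign 0
signature = (0, 4, 1)

Answer: (0, 4, 1)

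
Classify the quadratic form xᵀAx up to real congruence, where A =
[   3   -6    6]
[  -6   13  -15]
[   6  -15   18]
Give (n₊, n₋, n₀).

Answer: (2, 1, 0)

Derivation:
step 0: pivot 3 → sign +
step 1: pivot 1 → sign +
step 2: pivot -3 → sign −
signature = (2, 1, 0)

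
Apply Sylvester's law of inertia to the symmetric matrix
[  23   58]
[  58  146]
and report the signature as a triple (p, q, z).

step 0: pivot 23 → sign +
step 1: pivot -6/23 → sign −
signature = (1, 1, 0)

Answer: (1, 1, 0)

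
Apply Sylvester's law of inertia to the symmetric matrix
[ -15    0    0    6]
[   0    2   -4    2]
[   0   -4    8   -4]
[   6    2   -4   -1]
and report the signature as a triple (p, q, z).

Answer: (1, 2, 1)

Derivation:
step 0: pivot -15 → sign −
step 1: pivot 2 → sign +
step 2: pivot -3/5 → sign −
step 3: row/col 3 already zero → sign 0
signature = (1, 2, 1)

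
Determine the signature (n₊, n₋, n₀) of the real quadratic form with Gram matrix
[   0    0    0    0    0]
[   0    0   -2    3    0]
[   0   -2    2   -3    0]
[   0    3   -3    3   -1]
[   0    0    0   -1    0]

step 0: pivot 2 → sign +
step 1: pivot -2 → sign −
step 2: pivot -3/2 → sign −
step 3: pivot 2/3 → sign +
step 4: row/col 4 already zero → sign 0
signature = (2, 2, 1)

Answer: (2, 2, 1)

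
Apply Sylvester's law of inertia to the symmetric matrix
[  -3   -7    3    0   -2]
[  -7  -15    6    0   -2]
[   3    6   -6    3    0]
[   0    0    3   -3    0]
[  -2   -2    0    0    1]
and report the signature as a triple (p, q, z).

Answer: (1, 4, 0)

Derivation:
step 0: pivot -3 → sign −
step 1: pivot 4/3 → sign +
step 2: pivot -15/4 → sign −
step 3: pivot -3/5 → sign −
step 4: pivot -3 → sign −
signature = (1, 4, 0)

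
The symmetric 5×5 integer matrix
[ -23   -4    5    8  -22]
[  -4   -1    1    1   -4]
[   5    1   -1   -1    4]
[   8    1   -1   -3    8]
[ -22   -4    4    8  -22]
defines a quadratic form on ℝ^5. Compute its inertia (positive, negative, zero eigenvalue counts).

Answer: (2, 3, 0)

Derivation:
step 0: pivot -23 → sign −
step 1: pivot -7/23 → sign −
step 2: pivot 1/7 → sign +
step 3: pivot -2 → sign −
step 4: pivot 2 → sign +
signature = (2, 3, 0)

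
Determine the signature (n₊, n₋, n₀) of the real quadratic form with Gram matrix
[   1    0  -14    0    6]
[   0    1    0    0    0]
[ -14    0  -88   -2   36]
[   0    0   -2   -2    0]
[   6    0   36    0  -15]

Answer: (3, 2, 0)

Derivation:
step 0: pivot 1 → sign +
step 1: pivot 1 → sign +
step 2: pivot -284 → sign −
step 3: pivot -141/71 → sign −
step 4: pivot 3/47 → sign +
signature = (3, 2, 0)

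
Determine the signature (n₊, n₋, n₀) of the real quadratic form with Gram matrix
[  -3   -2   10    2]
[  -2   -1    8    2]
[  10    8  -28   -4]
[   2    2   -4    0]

Answer: (1, 1, 2)

Derivation:
step 0: pivot -3 → sign −
step 1: pivot 1/3 → sign +
step 2: row/col 2 already zero → sign 0
step 3: row/col 3 already zero → sign 0
signature = (1, 1, 2)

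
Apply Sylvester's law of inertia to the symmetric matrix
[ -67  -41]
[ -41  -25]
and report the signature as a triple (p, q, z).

step 0: pivot -67 → sign −
step 1: pivot 6/67 → sign +
signature = (1, 1, 0)

Answer: (1, 1, 0)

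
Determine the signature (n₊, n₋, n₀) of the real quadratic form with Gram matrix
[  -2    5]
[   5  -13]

step 0: pivot -2 → sign −
step 1: pivot -1/2 → sign −
signature = (0, 2, 0)

Answer: (0, 2, 0)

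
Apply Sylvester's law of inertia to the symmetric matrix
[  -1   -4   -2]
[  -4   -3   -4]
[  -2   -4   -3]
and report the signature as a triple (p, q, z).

Answer: (1, 2, 0)

Derivation:
step 0: pivot -1 → sign −
step 1: pivot 13 → sign +
step 2: pivot -3/13 → sign −
signature = (1, 2, 0)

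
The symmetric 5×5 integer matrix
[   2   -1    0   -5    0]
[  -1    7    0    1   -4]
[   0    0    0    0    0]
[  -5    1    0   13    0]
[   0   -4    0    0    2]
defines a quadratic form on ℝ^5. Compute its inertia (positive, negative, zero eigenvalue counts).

step 0: pivot 2 → sign +
step 1: pivot 13/2 → sign +
step 2: pivot 2/13 → sign +
step 3: pivot -6 → sign −
step 4: row/col 4 already zero → sign 0
signature = (3, 1, 1)

Answer: (3, 1, 1)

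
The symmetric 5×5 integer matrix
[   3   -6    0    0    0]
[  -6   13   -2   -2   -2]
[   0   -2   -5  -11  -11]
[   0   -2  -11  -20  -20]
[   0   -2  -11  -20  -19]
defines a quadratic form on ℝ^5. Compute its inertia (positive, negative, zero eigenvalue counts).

Answer: (4, 1, 0)

Derivation:
step 0: pivot 3 → sign +
step 1: pivot 1 → sign +
step 2: pivot -9 → sign −
step 3: pivot 1 → sign +
step 4: pivot 1 → sign +
signature = (4, 1, 0)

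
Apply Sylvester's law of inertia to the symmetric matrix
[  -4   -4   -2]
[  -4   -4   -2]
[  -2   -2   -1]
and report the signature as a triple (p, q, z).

step 0: pivot -4 → sign −
step 1: row/col 1 already zero → sign 0
step 2: row/col 2 already zero → sign 0
signature = (0, 1, 2)

Answer: (0, 1, 2)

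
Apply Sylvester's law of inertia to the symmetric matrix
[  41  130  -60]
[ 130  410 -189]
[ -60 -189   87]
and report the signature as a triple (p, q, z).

Answer: (1, 2, 0)

Derivation:
step 0: pivot 41 → sign +
step 1: pivot -90/41 → sign −
step 2: pivot -1/10 → sign −
signature = (1, 2, 0)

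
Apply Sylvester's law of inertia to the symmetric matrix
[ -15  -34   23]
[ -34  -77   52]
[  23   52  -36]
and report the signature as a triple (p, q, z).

Answer: (1, 2, 0)

Derivation:
step 0: pivot -15 → sign −
step 1: pivot 1/15 → sign +
step 2: pivot -1 → sign −
signature = (1, 2, 0)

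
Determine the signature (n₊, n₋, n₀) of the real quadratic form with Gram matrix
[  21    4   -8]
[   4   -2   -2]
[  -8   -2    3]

step 0: pivot 21 → sign +
step 1: pivot -58/21 → sign −
step 2: pivot 1/29 → sign +
signature = (2, 1, 0)

Answer: (2, 1, 0)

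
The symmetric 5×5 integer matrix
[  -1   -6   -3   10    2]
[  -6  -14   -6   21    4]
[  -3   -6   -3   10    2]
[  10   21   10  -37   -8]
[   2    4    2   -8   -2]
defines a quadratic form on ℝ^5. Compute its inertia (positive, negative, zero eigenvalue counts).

step 0: pivot -1 → sign −
step 1: pivot 22 → sign +
step 2: pivot -6/11 → sign −
step 3: pivot -19/6 → sign −
step 4: pivot -2/19 → sign −
signature = (1, 4, 0)

Answer: (1, 4, 0)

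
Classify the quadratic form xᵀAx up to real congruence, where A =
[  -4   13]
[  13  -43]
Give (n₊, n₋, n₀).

step 0: pivot -4 → sign −
step 1: pivot -3/4 → sign −
signature = (0, 2, 0)

Answer: (0, 2, 0)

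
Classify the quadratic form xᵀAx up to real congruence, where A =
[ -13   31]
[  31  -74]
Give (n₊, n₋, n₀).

Answer: (0, 2, 0)

Derivation:
step 0: pivot -13 → sign −
step 1: pivot -1/13 → sign −
signature = (0, 2, 0)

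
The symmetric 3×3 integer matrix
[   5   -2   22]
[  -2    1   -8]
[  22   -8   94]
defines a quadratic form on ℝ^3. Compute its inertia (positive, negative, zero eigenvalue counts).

Answer: (2, 1, 0)

Derivation:
step 0: pivot 5 → sign +
step 1: pivot 1/5 → sign +
step 2: pivot -6 → sign −
signature = (2, 1, 0)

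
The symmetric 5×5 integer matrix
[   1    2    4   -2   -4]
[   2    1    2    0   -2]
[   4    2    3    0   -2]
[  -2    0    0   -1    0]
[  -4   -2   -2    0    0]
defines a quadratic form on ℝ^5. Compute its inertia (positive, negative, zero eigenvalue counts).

Answer: (2, 2, 1)

Derivation:
step 0: pivot 1 → sign +
step 1: pivot -3 → sign −
step 2: pivot -1 → sign −
step 3: pivot 1/3 → sign +
step 4: row/col 4 already zero → sign 0
signature = (2, 2, 1)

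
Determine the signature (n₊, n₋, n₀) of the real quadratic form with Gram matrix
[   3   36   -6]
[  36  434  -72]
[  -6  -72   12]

Answer: (2, 0, 1)

Derivation:
step 0: pivot 3 → sign +
step 1: pivot 2 → sign +
step 2: row/col 2 already zero → sign 0
signature = (2, 0, 1)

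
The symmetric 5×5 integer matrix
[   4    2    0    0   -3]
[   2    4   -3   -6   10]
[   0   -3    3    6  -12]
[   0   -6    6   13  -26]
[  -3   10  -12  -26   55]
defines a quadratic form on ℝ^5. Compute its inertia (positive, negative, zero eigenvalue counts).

step 0: pivot 4 → sign +
step 1: pivot 3 → sign +
step 2: pivot 1 → sign +
step 3: pivot -1/3 → sign −
step 4: pivot 3/4 → sign +
signature = (4, 1, 0)

Answer: (4, 1, 0)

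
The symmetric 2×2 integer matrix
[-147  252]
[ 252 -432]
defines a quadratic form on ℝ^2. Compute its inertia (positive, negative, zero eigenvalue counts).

Answer: (0, 1, 1)

Derivation:
step 0: pivot -147 → sign −
step 1: row/col 1 already zero → sign 0
signature = (0, 1, 1)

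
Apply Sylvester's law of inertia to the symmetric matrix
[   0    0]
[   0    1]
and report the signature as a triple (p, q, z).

step 0: pivot 1 → sign +
step 1: row/col 1 already zero → sign 0
signature = (1, 0, 1)

Answer: (1, 0, 1)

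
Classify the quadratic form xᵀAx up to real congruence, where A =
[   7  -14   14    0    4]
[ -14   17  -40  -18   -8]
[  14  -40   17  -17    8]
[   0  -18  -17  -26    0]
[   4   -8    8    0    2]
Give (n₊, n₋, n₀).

step 0: pivot 7 → sign +
step 1: pivot -11 → sign −
step 2: pivot 23/11 → sign +
step 3: pivot 3/23 → sign +
step 4: pivot -2/7 → sign −
signature = (3, 2, 0)

Answer: (3, 2, 0)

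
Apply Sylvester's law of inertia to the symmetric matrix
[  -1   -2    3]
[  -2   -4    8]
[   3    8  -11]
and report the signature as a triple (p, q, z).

Answer: (1, 2, 0)

Derivation:
step 0: pivot -1 → sign −
step 1: pivot -2 → sign −
step 2: pivot 2 → sign +
signature = (1, 2, 0)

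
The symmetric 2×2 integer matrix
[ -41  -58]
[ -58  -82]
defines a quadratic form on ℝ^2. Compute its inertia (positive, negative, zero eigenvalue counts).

step 0: pivot -41 → sign −
step 1: pivot 2/41 → sign +
signature = (1, 1, 0)

Answer: (1, 1, 0)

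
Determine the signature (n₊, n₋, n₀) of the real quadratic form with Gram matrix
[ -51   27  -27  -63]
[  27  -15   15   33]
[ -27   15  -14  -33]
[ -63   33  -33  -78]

Answer: (1, 2, 1)

Derivation:
step 0: pivot -51 → sign −
step 1: pivot -12/17 → sign −
step 2: pivot 1 → sign +
step 3: row/col 3 already zero → sign 0
signature = (1, 2, 1)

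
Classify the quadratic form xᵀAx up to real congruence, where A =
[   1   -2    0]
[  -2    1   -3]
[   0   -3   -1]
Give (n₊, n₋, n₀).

step 0: pivot 1 → sign +
step 1: pivot -3 → sign −
step 2: pivot 2 → sign +
signature = (2, 1, 0)

Answer: (2, 1, 0)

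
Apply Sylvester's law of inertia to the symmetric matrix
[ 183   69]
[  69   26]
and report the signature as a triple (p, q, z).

step 0: pivot 183 → sign +
step 1: pivot -1/61 → sign −
signature = (1, 1, 0)

Answer: (1, 1, 0)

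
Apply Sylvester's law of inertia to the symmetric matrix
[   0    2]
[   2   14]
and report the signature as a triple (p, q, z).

Answer: (1, 1, 0)

Derivation:
step 0: pivot 14 → sign +
step 1: pivot -2/7 → sign −
signature = (1, 1, 0)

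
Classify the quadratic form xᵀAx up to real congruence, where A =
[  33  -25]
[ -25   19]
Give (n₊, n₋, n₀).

step 0: pivot 33 → sign +
step 1: pivot 2/33 → sign +
signature = (2, 0, 0)

Answer: (2, 0, 0)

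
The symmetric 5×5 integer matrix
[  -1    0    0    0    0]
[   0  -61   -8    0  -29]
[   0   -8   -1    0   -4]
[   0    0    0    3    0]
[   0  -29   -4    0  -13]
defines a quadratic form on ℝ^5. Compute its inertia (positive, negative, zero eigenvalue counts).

step 0: pivot -1 → sign −
step 1: pivot -61 → sign −
step 2: pivot 3/61 → sign +
step 3: pivot 3 → sign +
step 4: row/col 4 already zero → sign 0
signature = (2, 2, 1)

Answer: (2, 2, 1)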